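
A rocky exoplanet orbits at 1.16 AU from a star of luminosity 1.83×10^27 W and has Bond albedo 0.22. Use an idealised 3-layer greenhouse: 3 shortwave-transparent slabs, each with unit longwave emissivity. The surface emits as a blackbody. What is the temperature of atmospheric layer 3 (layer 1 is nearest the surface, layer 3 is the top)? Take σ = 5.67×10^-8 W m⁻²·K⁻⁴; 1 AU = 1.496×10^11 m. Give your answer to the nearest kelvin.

Orbital distance: d = 1.16 AU = 1.735×10^11 m.
Flux at the orbit: S = L/(4πd²) = 1.83×10^27/(4π·(1.74×10^11)²) = 4836 W m⁻².
OLR = S(1−α)/4 = 943.0 W m⁻²; the top layer radiates at T_e = 359.1 K.
In the N-layer model, layer k (counted from the surface) has T_k = (N+1−k)^(1/4)·T_e.
With k = 3: T_3 = (3+1−3)^¼·359.1 K = 359.1 K.

359 kelvin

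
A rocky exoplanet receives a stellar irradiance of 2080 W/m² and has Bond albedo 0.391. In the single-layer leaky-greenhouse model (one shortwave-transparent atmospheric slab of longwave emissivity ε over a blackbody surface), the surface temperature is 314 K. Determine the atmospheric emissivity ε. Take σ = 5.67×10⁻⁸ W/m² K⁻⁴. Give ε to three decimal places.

First, T_e = [2080·(1−0.391)/(4σ)]^(1/4) = 273.4 K.
Since (2−ε)/2 = (T_e/T_s)⁴ = 0.5745, ε = 0.8509.

0.851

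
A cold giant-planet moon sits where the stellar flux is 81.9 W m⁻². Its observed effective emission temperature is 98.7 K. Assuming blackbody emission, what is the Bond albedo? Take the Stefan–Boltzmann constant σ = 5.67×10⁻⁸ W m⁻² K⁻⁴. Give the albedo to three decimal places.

0.737

From σT⁴ = S(1−α)/4 we invert for α: 1−α = 4σT⁴/S.
4σT⁴ = 4·5.67×10⁻⁸·(98.7)⁴ = 21.52 W m⁻².
1−α = 21.52/81.90 = 0.2628, so α = 0.7372.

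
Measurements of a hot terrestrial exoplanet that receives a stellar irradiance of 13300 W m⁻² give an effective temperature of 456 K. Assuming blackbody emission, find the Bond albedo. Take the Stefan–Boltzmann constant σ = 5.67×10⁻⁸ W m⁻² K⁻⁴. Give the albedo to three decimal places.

Rearranging the radiative balance, α = 1 − 4σT⁴/S.
σT⁴ = 2452 W m⁻², so 4σT⁴ = 9806 W m⁻².
Hence α = 1 − 9806/13300 = 0.2627.

0.263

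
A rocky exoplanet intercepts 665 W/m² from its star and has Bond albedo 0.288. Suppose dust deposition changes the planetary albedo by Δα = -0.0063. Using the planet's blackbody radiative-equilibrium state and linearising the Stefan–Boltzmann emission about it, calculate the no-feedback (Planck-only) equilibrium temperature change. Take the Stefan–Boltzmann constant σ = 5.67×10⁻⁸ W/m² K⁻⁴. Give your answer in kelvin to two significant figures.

0.47 kelvin

The baseline emission temperature is T_e = 213.8 K.
The change in absorbed flux is Δ[S(1−α)/4] = −SΔα/4 = 1.047 W/m².
Linearising σT⁴ gives d(σT⁴)/dT = 4σT_e³ = 2.215 W/m² per K.
Hence the no-feedback warming is ΔF/(4σT_e³) = 0.473 K.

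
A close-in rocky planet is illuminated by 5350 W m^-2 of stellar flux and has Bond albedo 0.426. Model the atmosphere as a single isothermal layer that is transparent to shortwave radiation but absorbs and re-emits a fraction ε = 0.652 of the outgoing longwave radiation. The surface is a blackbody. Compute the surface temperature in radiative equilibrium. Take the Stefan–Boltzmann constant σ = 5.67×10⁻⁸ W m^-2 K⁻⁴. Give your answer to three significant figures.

The planet radiates to space at T_e = [S(1−α)/(4σ)]^(1/4) = 341.1 K.
Surface balance with a leaky layer gives σT_s⁴ = σT_e⁴·2/(2−ε), so T_s = T_e·[2/(2−0.652)]^(1/4) = 376.5 K.

376 kelvin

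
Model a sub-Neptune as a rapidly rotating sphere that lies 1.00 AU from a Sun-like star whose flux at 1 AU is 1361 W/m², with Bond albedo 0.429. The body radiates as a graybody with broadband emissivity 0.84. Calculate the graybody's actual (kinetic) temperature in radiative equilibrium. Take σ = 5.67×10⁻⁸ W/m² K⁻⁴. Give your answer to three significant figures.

253 kelvin

Flux at the orbit: S = 1361/(1.00)² = 1361 W/m².
Absorbed flux (global mean): S(1−α)/4 = 1361·0.571/4 = 194.3 W/m².
Radiative balance εσT⁴ = 194.3 gives T = [194.3/(0.84·σ)]^(1/4) = 252.7 K.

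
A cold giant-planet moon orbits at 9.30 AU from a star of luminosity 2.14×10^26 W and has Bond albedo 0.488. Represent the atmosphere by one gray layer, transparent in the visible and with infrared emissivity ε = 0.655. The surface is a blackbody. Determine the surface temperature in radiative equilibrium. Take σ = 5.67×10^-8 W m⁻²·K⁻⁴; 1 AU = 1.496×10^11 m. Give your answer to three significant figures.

73.7 K

Orbital distance: d = 9.30 AU = 1.391×10^12 m.
S = L/(4πd²) = 8.798 W m⁻².
At the top of the atmosphere, σT_e⁴ = S(1−α)/4 = 1.126 W m⁻², giving T_e = 66.76 K.
For a single slab of emissivity ε, T_s⁴ = 2T_e⁴/(2−ε); thus T_s = 66.76·(1.487)^(1/4) = 73.72 K.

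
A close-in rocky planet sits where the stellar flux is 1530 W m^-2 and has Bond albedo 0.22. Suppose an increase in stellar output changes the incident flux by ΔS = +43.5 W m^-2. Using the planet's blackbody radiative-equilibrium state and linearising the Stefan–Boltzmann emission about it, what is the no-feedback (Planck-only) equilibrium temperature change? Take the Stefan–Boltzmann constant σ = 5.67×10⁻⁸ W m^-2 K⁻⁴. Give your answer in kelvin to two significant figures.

The baseline emission temperature is T_e = 269.3 K.
Only a fraction (1−α) is absorbed and it's spread over 4πR², so ΔF = (1−α)ΔS/4 = 8.482 W m^-2.
Planck response: λ_P = 4σT_e³ = 4·5.67×10⁻⁸·(269.3)³ = 4.431 W m^-2/K.
So ΔT₀ = 8.482/4.431 = 1.91 K.

1.9 kelvin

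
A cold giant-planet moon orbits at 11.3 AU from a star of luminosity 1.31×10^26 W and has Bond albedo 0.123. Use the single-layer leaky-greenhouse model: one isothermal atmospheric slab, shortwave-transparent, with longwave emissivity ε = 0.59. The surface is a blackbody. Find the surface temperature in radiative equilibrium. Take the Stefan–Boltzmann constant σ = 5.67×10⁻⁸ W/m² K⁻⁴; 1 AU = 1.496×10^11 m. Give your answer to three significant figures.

Orbital distance: d = 11.3 AU = 1.690×10^12 m.
Spreading L over a sphere of radius d: S = 1.31×10^26/(4π·1.69×10^12²) = 3.648 W/m².
The planet radiates to space at T_e = [S(1−α)/(4σ)]^(1/4) = 61.28 K.
For a single slab of emissivity ε, T_s⁴ = 2T_e⁴/(2−ε); thus T_s = 61.28·(1.418)^(1/4) = 66.88 K.

66.9 kelvin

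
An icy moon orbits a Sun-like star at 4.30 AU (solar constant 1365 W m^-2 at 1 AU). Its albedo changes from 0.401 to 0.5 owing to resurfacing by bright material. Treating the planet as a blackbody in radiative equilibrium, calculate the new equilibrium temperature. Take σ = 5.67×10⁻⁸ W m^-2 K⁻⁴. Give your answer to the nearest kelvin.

113 kelvin

Irradiance scales as 1/d², so S = 1365 W m^-2 × (1/4.30)² = 73.82 W m^-2.
T₂ = [S(1−α₂)/(4σ)]^(1/4) = [73.82·0.5/(4σ)]^(1/4) = 112.9 K.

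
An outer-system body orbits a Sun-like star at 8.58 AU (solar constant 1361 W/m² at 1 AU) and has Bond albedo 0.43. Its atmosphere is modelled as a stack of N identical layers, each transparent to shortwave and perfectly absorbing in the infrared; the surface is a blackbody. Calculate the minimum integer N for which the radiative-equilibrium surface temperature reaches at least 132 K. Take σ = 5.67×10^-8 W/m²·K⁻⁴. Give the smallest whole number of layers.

By the inverse-square law, S = 1361/8.58² = 18.49 W/m².
Top-of-atmosphere balance: σT_e⁴ = S(1−α)/4 = 2.635 W/m² → T_e = 82.56 K.
T_s = (N+1)^(1/4)·T_e ≥ 132 K requires N+1 ≥ (T_s/T_e)⁴ = (132/82.56)⁴ = 6.534.
The minimum whole number is N = 6.

6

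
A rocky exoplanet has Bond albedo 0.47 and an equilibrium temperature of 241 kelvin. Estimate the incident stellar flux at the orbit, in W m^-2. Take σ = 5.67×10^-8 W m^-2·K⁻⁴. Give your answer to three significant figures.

From S(1−α)/4 = σT⁴: S = 4σT⁴/(1−α).
The emitted flux is σT⁴ = 191.3 W m^-2.
So S = 4×191.3/(1−0.47) = 1444 W m^-2.

1440 W m^-2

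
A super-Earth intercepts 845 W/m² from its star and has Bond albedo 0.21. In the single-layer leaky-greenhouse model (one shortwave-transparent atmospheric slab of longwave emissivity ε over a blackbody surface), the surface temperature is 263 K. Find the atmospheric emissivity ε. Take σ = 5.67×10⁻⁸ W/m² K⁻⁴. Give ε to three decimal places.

0.770

First, T_e = [845.0·(1−0.21)/(4σ)]^(1/4) = 232.9 K.
Inverting T_s⁴ = 2T_e⁴/(2−ε): (T_e/T_s)⁴ = 0.6152, so ε = 2(1 − 0.6152) = 0.7696.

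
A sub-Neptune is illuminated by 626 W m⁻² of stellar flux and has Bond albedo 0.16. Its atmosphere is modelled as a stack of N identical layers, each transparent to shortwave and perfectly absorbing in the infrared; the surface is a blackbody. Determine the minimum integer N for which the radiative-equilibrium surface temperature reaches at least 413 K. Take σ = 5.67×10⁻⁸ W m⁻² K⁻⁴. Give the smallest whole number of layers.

12

Top-of-atmosphere balance: σT_e⁴ = S(1−α)/4 = 131.5 W m⁻² → T_e = 219.4 K.
T_s = (N+1)^(1/4)·T_e ≥ 413 K requires N+1 ≥ (T_s/T_e)⁴ = (413/219.4)⁴ = 12.548.
So N ≥ 11.548; the smallest integer is N = 12.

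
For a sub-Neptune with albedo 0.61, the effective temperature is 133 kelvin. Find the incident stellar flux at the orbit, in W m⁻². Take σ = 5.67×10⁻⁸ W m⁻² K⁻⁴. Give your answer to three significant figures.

182 W m⁻²

From S(1−α)/4 = σT⁴: S = 4σT⁴/(1−α).
The emitted flux is σT⁴ = 17.74 W m⁻².
S = 4·17.74/0.39 = 182.0 W m⁻².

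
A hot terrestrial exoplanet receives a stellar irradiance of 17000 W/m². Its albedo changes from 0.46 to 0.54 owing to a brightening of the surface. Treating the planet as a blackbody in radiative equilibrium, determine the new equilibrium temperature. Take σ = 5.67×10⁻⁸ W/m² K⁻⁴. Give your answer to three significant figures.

431 K

With the new albedo, S(1−α₂)/4 = 1955 W/m², so T₂ = 430.9 K.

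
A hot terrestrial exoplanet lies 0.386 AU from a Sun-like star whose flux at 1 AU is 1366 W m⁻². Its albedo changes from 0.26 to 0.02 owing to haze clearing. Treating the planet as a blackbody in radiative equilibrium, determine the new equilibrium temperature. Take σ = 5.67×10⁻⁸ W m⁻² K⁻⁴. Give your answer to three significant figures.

446 kelvin

Flux at the orbit: S = 1366/(0.386)² = 9168 W m⁻².
With the new albedo, S(1−α₂)/4 = 2246 W m⁻², so T₂ = 446.1 K.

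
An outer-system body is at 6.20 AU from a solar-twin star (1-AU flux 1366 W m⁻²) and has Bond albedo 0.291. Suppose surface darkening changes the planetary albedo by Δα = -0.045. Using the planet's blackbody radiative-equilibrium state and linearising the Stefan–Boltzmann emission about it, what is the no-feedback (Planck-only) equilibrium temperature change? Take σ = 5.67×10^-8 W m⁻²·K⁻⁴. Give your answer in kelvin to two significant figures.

Irradiance scales as 1/d², so S = 1366 W m⁻² × (1/6.20)² = 35.54 W m⁻².
Unperturbed T_e = [35.54·(1−0.291)/(4σ)]^¼ = 102.7 K.
The change in absorbed flux is Δ[S(1−α)/4] = −SΔα/4 = 0.3998 W m⁻².
Planck response: λ_P = 4σT_e³ = 4·5.67×10⁻⁸·(102.7)³ = 0.2454 W m⁻²/K.
Hence the no-feedback warming is ΔF/(4σT_e³) = 1.63 K.

1.6 K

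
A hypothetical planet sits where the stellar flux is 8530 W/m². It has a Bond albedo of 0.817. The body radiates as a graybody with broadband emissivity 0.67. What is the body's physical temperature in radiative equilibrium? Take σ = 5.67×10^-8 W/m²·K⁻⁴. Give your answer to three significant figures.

318 K

Absorbed flux (global mean): S(1−α)/4 = 8530·0.183/4 = 390.2 W/m².
Radiative balance εσT⁴ = 390.2 gives T = [390.2/(0.67·σ)]^(1/4) = 318.4 K.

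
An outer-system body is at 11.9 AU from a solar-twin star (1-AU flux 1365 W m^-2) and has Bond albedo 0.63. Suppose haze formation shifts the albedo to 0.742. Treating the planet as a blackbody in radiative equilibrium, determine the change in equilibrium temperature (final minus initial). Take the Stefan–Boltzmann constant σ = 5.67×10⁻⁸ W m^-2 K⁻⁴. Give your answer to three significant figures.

Irradiance scales as 1/d², so S = 1365 W m^-2 × (1/11.9)² = 9.639 W m^-2.
Initial: T₁ = [S(1−0.63)/(4σ)]^(1/4) = 62.97 K.
After:  T₂ = [9.639·0.258/(4σ)]^(1/4) = 57.54 K.
Change: 57.54 − 62.97 = -5.428 K.

-5.43 K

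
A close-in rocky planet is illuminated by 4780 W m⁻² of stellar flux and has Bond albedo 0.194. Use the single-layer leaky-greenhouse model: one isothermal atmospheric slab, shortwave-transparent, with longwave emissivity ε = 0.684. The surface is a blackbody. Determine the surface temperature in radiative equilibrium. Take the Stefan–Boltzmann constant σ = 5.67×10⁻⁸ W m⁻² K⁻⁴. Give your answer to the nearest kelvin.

401 K

Effective emission temperature (TOA balance): σT_e⁴ = S(1−α)/4 = 963.2 W m⁻² → T_e = 361.0 K.
For a single slab of emissivity ε, T_s⁴ = 2T_e⁴/(2−ε); thus T_s = 361.0·(1.52)^(1/4) = 400.8 K.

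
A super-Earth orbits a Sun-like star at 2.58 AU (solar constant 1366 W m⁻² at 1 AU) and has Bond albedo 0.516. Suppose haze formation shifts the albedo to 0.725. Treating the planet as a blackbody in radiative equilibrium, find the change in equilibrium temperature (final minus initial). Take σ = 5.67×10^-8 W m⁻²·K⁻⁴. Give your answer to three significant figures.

Flux at the orbit: S = 1366/(2.58)² = 205.2 W m⁻².
With α = 0.516, T₁ = 144.7 K.
With α = 0.725, T₂ = 125.6 K.
ΔT = T₂ − T₁ = -19.07 K.

-19.1 K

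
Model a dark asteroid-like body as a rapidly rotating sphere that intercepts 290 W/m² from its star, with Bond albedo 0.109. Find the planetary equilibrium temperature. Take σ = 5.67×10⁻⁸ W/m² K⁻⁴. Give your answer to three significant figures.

184 K

Absorbed flux (global mean): S(1−α)/4 = 290.0·0.891/4 = 64.60 W/m².
In equilibrium σT⁴ equals this, so T = 183.7 K.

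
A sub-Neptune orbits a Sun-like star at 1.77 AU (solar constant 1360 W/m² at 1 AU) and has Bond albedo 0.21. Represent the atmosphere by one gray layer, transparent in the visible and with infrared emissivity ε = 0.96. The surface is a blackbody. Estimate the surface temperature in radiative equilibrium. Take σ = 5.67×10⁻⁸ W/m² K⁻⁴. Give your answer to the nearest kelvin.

232 K

By the inverse-square law, S = 1360/1.77² = 434.1 W/m².
The planet radiates to space at T_e = [S(1−α)/(4σ)]^(1/4) = 197.2 K.
For a single slab of emissivity ε, T_s⁴ = 2T_e⁴/(2−ε); thus T_s = 197.2·(1.923)^(1/4) = 232.2 K.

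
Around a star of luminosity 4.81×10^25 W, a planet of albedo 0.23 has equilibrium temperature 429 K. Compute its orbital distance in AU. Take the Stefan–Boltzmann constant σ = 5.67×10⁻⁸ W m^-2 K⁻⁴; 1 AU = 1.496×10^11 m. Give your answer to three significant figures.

0.131 AU

Energy balance gives S = 4σT⁴/(1−α) = 9977 W m^-2.
S = L/(4πd²) → d = √(L/4πS) = √(4.81×10^25/(4π·9977)) = 1.959×10^10 m = 0.1309 AU.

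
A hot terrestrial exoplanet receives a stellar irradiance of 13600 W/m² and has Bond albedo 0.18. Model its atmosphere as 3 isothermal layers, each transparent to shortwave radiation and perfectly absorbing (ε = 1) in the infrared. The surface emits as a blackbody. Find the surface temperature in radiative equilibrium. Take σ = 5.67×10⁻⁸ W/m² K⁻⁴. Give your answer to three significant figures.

666 kelvin

OLR = S(1−α)/4 = 2788 W/m²; the top layer radiates at T_e = 470.9 K.
Layer-by-layer balance gives σT_s⁴ = (N+1)σT_e⁴, so T_s = 4^¼·470.9 = 666.0 K.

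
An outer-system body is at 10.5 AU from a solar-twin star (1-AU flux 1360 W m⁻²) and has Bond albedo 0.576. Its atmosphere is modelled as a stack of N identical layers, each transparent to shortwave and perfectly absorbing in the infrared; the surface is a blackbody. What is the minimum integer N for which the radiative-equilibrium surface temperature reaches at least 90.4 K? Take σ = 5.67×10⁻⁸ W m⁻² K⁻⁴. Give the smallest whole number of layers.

Irradiance scales as 1/d², so S = 1360 W m⁻² × (1/10.5)² = 12.34 W m⁻².
OLR = S(1−α)/4 = 1.308 W m⁻²; the top layer radiates at T_e = 69.30 K.
T_s = (N+1)^(1/4)·T_e ≥ 90.4 K requires N+1 ≥ (T_s/T_e)⁴ = (90.4/69.30)⁴ = 2.896.
Rounding up, N = 2.

2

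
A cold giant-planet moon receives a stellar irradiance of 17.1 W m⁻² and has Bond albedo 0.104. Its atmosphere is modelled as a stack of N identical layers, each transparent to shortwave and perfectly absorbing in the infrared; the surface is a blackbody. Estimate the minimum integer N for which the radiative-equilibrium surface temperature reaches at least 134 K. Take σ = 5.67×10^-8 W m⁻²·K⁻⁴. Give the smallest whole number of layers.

4

OLR = S(1−α)/4 = 3.830 W m⁻²; the top layer radiates at T_e = 90.66 K.
Need (N+1)T_e⁴ ≥ T_s⁴, i.e. N+1 ≥ (134/90.66)⁴ = 4.773.
Rounding up, N = 4.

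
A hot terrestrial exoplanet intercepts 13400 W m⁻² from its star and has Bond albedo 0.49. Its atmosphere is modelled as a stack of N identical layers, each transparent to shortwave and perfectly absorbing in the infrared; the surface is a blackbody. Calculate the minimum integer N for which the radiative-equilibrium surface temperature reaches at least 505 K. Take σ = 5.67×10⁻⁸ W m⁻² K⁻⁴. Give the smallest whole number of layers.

The effective emission temperature is T_e = [S(1−α)/(4σ)]^¼ = 416.6 K.
Since T_s⁴ = (N+1)T_e⁴, we need N ≥ (T_s/T_e)⁴ − 1 = 1.158.
So N ≥ 1.158; the smallest integer is N = 2.

2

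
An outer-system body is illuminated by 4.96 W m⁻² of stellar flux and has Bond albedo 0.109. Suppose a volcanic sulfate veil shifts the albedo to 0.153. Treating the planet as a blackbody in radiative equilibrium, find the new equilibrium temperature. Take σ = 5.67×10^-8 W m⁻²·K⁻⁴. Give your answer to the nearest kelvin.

66 K

T₂ = [S(1−α₂)/(4σ)]^(1/4) = [4.960·0.847/(4σ)]^(1/4) = 65.60 K.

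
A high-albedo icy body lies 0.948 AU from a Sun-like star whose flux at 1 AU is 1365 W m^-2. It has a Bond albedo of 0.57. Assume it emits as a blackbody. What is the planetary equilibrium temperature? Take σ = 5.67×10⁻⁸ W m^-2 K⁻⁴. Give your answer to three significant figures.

232 kelvin

By the inverse-square law, S = 1365/0.948² = 1519 W m^-2.
The planet absorbs (1−α)S over its disc πR² and re-emits over 4πR², so the mean absorbed flux is (1−0.57)·1519/4 = 163.3 W m^-2.
Set σT⁴ = 163.3 → T = (163.3/σ)^(1/4) = 231.7 K.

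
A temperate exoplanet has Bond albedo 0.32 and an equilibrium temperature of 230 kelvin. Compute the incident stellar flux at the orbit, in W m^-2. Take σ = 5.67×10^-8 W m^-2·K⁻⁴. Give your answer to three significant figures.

933 W m^-2

Invert the energy balance for S: S = 4σT⁴/(1−α).
The emitted flux is σT⁴ = 158.7 W m^-2.
S = 4·158.7/0.68 = 933.4 W m^-2.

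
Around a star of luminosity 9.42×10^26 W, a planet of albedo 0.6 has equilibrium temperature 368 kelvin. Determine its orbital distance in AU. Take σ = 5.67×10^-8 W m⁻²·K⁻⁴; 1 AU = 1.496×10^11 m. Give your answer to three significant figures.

The flux needed for this T is 4σT⁴/(1−0.6) = 10400 W m⁻².
S = L/(4πd²) → d = √(L/4πS) = √(9.42×10^26/(4π·10400)) = 8.491×10^10 m = 0.5675 AU.

0.568 AU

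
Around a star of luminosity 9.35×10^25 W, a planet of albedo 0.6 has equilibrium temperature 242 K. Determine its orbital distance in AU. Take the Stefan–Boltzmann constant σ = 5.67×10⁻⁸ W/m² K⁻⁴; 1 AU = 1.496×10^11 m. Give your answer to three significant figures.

0.413 AU

The flux needed for this T is 4σT⁴/(1−0.6) = 1945 W/m².
From L = 4πd²S, d = √(9.35×10^25/(4π·1945)) = 6.186×10^10 m = 0.4135 AU.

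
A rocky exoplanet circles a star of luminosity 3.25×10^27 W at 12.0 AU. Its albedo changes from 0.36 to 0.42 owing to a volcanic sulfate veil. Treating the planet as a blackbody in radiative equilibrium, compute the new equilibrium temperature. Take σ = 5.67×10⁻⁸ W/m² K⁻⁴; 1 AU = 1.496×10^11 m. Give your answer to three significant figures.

120 kelvin

d = 12.0 × 1.496×10^11 m = 1.795×10^12 m.
S = L/(4πd²) = 80.25 W/m².
New equilibrium: T₂ = [(1−0.42)·80.25/(4σ)]^(1/4) = 119.7 K.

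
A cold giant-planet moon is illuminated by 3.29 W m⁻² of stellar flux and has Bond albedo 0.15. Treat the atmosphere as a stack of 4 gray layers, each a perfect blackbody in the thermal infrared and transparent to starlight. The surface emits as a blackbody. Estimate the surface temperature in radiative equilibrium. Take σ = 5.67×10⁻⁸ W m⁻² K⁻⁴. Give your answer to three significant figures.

Top-of-atmosphere balance: σT_e⁴ = S(1−α)/4 = 0.6991 W m⁻² → T_e = 59.26 K.
With N = 4 opaque layers, T_s = (N+1)^(1/4)·T_e = 5^(1/4)·59.26 = 88.61 K.

88.6 kelvin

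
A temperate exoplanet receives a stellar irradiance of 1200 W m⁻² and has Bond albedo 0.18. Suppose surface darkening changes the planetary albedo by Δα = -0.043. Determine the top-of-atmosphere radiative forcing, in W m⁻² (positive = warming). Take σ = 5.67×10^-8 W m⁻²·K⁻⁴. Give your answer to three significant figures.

TOA radiative forcing: ΔF = −S·Δα/4 = −1200·(-0.043)/4 = 12.90 W m⁻².

12.9 W m⁻²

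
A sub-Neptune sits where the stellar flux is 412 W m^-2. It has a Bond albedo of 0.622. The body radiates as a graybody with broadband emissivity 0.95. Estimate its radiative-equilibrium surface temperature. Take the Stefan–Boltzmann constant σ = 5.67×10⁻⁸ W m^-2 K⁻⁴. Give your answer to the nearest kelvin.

The planet absorbs (1−α)S over its disc πR² and re-emits over 4πR², so the mean absorbed flux is (1−0.622)·412.0/4 = 38.93 W m^-2.
Equating to εσT⁴ with ε = 0.95: T = (38.93/0.95σ)^(1/4) = 164.0 K.

164 K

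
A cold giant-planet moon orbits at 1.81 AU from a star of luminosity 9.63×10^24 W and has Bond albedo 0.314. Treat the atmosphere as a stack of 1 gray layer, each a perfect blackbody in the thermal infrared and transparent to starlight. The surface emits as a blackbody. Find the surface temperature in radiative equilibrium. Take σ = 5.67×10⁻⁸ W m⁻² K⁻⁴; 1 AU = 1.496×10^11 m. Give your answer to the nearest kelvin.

Orbital distance: d = 1.81 AU = 2.708×10^11 m.
Flux at the orbit: S = L/(4πd²) = 9.63×10^24/(4π·(2.71×10^11)²) = 10.45 W m⁻².
Top-of-atmosphere balance: σT_e⁴ = S(1−α)/4 = 1.793 W m⁻² → T_e = 74.98 K.
With N = 1 opaque layers, T_s = (N+1)^(1/4)·T_e = 2^(1/4)·74.98 = 89.17 K.

89 K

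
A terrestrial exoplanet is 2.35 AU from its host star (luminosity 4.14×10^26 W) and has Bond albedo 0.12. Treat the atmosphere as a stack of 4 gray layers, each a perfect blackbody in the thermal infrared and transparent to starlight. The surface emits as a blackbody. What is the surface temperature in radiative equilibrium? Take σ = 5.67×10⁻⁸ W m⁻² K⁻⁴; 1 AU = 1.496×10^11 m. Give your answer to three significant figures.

d = 2.35 × 1.496×10^11 m = 3.516×10^11 m.
Spreading L over a sphere of radius d: S = 4.14×10^26/(4π·3.52×10^11²) = 266.6 W m⁻².
The effective emission temperature is T_e = [S(1−α)/(4σ)]^¼ = 179.3 K.
Layer-by-layer balance gives σT_s⁴ = (N+1)σT_e⁴, so T_s = 5^¼·179.3 = 268.2 K.

268 K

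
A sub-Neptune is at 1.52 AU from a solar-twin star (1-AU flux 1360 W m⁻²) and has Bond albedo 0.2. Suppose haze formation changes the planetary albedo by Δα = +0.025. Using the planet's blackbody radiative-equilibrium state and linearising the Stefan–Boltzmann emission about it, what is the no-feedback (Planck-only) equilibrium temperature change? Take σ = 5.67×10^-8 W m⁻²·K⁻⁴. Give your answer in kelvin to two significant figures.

Irradiance scales as 1/d², so S = 1360 W m⁻² × (1/1.52)² = 588.6 W m⁻².
The baseline emission temperature is T_e = 213.5 K.
The change in absorbed flux is Δ[S(1−α)/4] = −SΔα/4 = -3.679 W m⁻².
Planck response: λ_P = 4σT_e³ = 4·5.67×10⁻⁸·(213.5)³ = 2.206 W m⁻²/K.
So ΔT₀ = -3.679/2.206 = -1.67 K.

-1.7 K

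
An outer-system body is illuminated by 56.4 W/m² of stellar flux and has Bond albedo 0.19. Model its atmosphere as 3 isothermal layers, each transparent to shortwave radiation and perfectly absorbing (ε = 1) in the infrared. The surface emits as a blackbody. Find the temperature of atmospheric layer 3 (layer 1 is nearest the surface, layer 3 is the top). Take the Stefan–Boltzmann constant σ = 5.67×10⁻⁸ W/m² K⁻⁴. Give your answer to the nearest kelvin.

OLR = S(1−α)/4 = 11.42 W/m²; the top layer radiates at T_e = 119.1 K.
Each opaque layer satisfies 2T_j⁴ = T_{j−1}⁴ + T_{j+1}⁴, giving T_k⁴ = (N+1−k)T_e⁴.
T_3 = (1)^(1/4)·119.1 = 119.1 K.

119 kelvin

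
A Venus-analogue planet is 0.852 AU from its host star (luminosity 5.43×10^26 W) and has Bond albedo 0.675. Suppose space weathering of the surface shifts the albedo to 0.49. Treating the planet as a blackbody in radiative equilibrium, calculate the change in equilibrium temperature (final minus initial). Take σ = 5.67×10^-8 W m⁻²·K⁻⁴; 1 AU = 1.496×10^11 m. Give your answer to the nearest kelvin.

Orbital distance: d = 0.852 AU = 1.275×10^11 m.
Spreading L over a sphere of radius d: S = 5.43×10^26/(4π·1.27×10^11²) = 2660 W m⁻².
Before: T₁ = [2660·0.325/(4σ)]^(1/4) = 248.5 K.
With α = 0.49, T₂ = 278.1 K.
Change: 278.1 − 248.5 = 29.63 K.

30 kelvin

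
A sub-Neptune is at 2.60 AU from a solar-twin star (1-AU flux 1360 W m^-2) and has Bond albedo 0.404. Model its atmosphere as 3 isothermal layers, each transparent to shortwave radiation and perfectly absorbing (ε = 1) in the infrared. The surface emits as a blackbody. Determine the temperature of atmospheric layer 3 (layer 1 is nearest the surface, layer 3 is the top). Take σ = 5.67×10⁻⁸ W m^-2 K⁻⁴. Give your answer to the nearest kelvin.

Irradiance scales as 1/d², so S = 1360 W m^-2 × (1/2.60)² = 201.2 W m^-2.
Top-of-atmosphere balance: σT_e⁴ = S(1−α)/4 = 29.98 W m^-2 → T_e = 151.6 K.
The net upward flux σT_e⁴ is constant between every pair of levels, so T_k⁴ = (N+1−k)T_e⁴.
T_3 = (1)^(1/4)·151.6 = 151.6 K.

152 kelvin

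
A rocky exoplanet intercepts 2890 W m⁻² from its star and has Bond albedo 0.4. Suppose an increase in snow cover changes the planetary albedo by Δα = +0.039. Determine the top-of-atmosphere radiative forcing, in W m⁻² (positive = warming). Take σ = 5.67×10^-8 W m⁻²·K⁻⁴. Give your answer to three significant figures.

-28.2 W m⁻²

ΔF = −(S/4)Δα = −(2890/4)×(+0.039) = -28.18 W m⁻².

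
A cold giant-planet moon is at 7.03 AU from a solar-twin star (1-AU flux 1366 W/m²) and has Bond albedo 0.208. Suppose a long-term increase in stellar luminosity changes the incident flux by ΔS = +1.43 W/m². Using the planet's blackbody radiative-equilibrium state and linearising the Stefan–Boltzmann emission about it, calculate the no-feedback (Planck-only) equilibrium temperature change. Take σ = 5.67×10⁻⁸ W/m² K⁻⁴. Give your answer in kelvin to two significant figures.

By the inverse-square law, S = 1366/7.03² = 27.64 W/m².
Unperturbed T_e = [27.64·(1−0.208)/(4σ)]^¼ = 99.12 K.
ΔF = Δ[S(1−α)]/4 = (1−0.208)·+1.43/4 = 0.2831 W/m².
The Planck feedback parameter is 4σT_e³ = 0.2209 W/m²/K.
Hence the no-feedback warming is ΔF/(4σT_e³) = 1.28 K.

1.3 kelvin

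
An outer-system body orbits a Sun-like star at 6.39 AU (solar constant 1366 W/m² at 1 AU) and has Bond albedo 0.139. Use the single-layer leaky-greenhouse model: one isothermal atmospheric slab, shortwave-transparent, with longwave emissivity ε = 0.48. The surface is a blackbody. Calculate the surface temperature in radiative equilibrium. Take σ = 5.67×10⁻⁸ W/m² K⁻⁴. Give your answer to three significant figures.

Flux at the orbit: S = 1366/(6.39)² = 33.45 W/m².
At the top of the atmosphere, σT_e⁴ = S(1−α)/4 = 7.201 W/m², giving T_e = 106.2 K.
Surface balance with a leaky layer gives σT_s⁴ = σT_e⁴·2/(2−ε), so T_s = T_e·[2/(2−0.48)]^(1/4) = 113.7 K.

114 K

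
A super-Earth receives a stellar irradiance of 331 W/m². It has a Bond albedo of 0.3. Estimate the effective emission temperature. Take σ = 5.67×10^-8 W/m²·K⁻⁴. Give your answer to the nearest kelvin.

179 K

Absorbed flux (global mean): S(1−α)/4 = 331.0·0.7/4 = 57.92 W/m².
Balancing against σT⁴: T = (57.92/5.67×10⁻⁸)^(1/4) = 178.8 K.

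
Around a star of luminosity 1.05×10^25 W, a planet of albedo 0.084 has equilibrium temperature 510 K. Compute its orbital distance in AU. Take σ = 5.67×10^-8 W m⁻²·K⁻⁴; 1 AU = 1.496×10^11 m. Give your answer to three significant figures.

Energy balance gives S = 4σT⁴/(1−α) = 16750 W m⁻².
From L = 4πd²S, d = √(1.05×10^25/(4π·16750)) = 7.063×10^9 m = 0.04721 AU.

0.0472 AU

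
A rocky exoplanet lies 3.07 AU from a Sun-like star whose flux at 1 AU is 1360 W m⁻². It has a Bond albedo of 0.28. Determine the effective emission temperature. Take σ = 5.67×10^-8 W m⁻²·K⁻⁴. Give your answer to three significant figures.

146 kelvin

Flux at the orbit: S = 1360/(3.07)² = 144.3 W m⁻².
Averaging over the sphere, the absorbed flux is S(1−α)/4 = 25.97 W m⁻².
Balancing against σT⁴: T = (25.97/5.67×10⁻⁸)^(1/4) = 146.3 K.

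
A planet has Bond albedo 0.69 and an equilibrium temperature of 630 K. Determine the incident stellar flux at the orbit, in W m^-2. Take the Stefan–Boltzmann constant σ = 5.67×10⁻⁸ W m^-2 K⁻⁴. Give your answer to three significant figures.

1.15×10^5 W m^-2

From S(1−α)/4 = σT⁴: S = 4σT⁴/(1−α).
σT⁴ = 5.67×10⁻⁸·(630)⁴ = 8932 W m^-2.
So S = 4×8932/(1−0.69) = 1.153×10^5 W m^-2.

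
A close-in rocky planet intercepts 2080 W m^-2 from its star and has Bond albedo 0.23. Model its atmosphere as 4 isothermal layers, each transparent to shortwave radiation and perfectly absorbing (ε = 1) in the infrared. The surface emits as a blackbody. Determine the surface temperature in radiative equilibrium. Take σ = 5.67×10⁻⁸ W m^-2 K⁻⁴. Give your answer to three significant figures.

Top-of-atmosphere balance: σT_e⁴ = S(1−α)/4 = 400.4 W m^-2 → T_e = 289.9 K.
Layer-by-layer balance gives σT_s⁴ = (N+1)σT_e⁴, so T_s = 5^¼·289.9 = 433.5 K.

433 kelvin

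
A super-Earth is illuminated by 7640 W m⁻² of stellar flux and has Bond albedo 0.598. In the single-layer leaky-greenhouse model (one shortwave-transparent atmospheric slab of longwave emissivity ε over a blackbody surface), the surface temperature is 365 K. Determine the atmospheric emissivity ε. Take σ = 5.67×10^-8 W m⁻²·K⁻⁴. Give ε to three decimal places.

Effective temperature: T_e = [S(1−α)/(4σ)]^(1/4) = 341.1 K.
Inverting T_s⁴ = 2T_e⁴/(2−ε): (T_e/T_s)⁴ = 0.7630, so ε = 2(1 − 0.7630) = 0.4741.

0.474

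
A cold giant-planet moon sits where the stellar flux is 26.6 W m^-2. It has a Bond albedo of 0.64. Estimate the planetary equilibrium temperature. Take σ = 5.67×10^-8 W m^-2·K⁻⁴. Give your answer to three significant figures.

80.6 K

Absorbed flux (global mean): S(1−α)/4 = 26.60·0.36/4 = 2.394 W m^-2.
In equilibrium σT⁴ equals this, so T = 80.61 K.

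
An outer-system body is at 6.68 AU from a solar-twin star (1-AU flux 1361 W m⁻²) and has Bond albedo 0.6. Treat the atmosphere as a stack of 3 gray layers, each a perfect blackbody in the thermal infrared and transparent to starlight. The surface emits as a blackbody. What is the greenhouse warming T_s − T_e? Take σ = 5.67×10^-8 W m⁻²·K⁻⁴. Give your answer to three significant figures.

35.5 K

Irradiance scales as 1/d², so S = 1361 W m⁻² × (1/6.68)² = 30.50 W m⁻².
OLR = S(1−α)/4 = 3.050 W m⁻²; the top layer radiates at T_e = 85.64 K.
Surface: T_s = (4)^¼·T_e = 121.1 K.
So the greenhouse effect raises the surface by 121.1 − 85.64 = 35.47 K.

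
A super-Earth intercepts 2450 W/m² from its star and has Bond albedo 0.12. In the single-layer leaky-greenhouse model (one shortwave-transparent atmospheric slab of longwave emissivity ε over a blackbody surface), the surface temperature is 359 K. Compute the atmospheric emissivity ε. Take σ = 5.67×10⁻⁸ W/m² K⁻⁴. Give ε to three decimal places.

Effective temperature: T_e = [S(1−α)/(4σ)]^(1/4) = 312.2 K.
Inverting T_s⁴ = 2T_e⁴/(2−ε): (T_e/T_s)⁴ = 0.5723, so ε = 2(1 − 0.5723) = 0.8554.

0.855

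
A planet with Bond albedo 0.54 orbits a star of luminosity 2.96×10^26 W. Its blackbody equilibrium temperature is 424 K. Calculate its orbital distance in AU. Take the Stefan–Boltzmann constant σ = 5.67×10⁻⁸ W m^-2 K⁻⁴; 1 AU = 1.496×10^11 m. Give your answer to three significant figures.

Energy balance gives S = 4σT⁴/(1−α) = 15930 W m^-2.
Then d = [L/(4πS)]^(1/2) = 3.845×10^10 m, i.e. 0.2570 AU.

0.257 AU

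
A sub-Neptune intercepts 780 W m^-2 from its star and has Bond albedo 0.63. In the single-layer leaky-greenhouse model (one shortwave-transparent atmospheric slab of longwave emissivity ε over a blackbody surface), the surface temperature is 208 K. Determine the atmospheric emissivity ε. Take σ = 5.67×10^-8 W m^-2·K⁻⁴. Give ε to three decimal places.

Effective temperature: T_e = [S(1−α)/(4σ)]^(1/4) = 188.9 K.
Since (2−ε)/2 = (T_e/T_s)⁴ = 0.6798, ε = 0.6403.

0.640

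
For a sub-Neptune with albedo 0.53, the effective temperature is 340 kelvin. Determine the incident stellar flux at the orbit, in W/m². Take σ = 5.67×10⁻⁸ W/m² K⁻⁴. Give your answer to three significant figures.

6450 W/m²

Invert the energy balance for S: S = 4σT⁴/(1−α).
σT⁴ = 5.67×10⁻⁸·(340)⁴ = 757.7 W/m².
So S = 4×757.7/(1−0.53) = 6449 W/m².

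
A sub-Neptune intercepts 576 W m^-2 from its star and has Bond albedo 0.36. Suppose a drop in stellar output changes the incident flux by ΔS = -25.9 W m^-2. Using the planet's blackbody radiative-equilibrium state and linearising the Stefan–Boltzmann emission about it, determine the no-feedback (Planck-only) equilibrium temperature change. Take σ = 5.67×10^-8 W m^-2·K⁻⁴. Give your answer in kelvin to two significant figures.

Reference equilibrium: T_e = [S(1−α)/(4σ)]^(1/4) = 200.8 K.
ΔF = Δ[S(1−α)]/4 = (1−0.36)·-25.9/4 = -4.144 W m^-2.
Planck response: λ_P = 4σT_e³ = 4·5.67×10⁻⁸·(200.8)³ = 1.836 W m^-2/K.
ΔT₀ = ΔF/λ_P = -4.144/1.836 = -2.26 K.

-2.3 kelvin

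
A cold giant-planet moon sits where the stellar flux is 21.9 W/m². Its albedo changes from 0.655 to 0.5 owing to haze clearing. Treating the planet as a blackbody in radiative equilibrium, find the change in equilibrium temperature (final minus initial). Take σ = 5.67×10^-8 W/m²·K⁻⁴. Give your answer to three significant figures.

With α = 0.655, T₁ = 75.97 K.
After:  T₂ = [21.90·0.5/(4σ)]^(1/4) = 83.36 K.
ΔT = T₂ − T₁ = 7.385 K.

7.38 K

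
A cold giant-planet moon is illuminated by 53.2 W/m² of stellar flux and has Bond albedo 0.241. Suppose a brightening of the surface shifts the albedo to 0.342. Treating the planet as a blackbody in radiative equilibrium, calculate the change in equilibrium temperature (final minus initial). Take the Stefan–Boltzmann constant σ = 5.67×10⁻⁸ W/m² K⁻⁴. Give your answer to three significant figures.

Initial: T₁ = [S(1−0.241)/(4σ)]^(1/4) = 115.5 K.
After:  T₂ = [53.20·0.658/(4σ)]^(1/4) = 111.5 K.
Change: 111.5 − 115.5 = -4.051 K.

-4.05 kelvin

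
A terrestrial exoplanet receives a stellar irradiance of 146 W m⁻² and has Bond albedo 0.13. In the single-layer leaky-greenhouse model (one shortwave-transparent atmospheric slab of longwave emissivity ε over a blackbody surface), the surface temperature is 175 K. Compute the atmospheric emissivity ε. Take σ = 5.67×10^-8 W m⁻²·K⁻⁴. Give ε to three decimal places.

0.806

Effective temperature: T_e = [S(1−α)/(4σ)]^(1/4) = 153.8 K.
T_s⁴ = T_e⁴·2/(2−ε) → ε = 2 − 2(T_e/T_s)⁴ = 2 − 2·(153.8/175)⁴ = 0.8057.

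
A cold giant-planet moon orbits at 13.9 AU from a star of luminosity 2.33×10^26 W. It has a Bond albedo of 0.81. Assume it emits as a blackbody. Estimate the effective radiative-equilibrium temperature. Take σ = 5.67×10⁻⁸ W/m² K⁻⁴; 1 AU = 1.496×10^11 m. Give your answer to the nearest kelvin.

d = 13.9 × 1.496×10^11 m = 2.079×10^12 m.
S = L/(4πd²) = 4.288 W/m².
Absorbed flux (global mean): S(1−α)/4 = 4.288·0.19/4 = 0.2037 W/m².
In equilibrium σT⁴ equals this, so T = 43.54 K.

44 K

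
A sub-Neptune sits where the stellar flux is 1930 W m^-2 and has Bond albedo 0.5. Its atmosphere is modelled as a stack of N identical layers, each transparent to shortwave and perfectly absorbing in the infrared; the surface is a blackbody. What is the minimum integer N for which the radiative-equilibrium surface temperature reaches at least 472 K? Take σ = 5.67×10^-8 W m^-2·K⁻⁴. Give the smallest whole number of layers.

The effective emission temperature is T_e = [S(1−α)/(4σ)]^¼ = 255.4 K.
Since T_s⁴ = (N+1)T_e⁴, we need N ≥ (T_s/T_e)⁴ − 1 = 10.665.
So N ≥ 10.665; the smallest integer is N = 11.

11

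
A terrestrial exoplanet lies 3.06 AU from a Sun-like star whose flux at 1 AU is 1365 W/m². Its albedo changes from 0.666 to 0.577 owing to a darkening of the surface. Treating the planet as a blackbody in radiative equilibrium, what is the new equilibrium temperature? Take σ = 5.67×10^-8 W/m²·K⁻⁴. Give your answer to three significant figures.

128 K

Flux at the orbit: S = 1365/(3.06)² = 145.8 W/m².
With the new albedo, S(1−α₂)/4 = 15.42 W/m², so T₂ = 128.4 K.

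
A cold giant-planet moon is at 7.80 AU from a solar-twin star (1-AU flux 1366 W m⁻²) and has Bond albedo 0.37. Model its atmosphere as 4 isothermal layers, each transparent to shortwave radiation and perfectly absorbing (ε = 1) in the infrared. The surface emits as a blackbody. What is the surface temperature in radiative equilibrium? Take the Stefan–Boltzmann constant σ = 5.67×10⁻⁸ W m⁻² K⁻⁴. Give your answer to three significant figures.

133 K

By the inverse-square law, S = 1366/7.80² = 22.45 W m⁻².
Top-of-atmosphere balance: σT_e⁴ = S(1−α)/4 = 3.536 W m⁻² → T_e = 88.87 K.
With N = 4 opaque layers, T_s = (N+1)^(1/4)·T_e = 5^(1/4)·88.87 = 132.9 K.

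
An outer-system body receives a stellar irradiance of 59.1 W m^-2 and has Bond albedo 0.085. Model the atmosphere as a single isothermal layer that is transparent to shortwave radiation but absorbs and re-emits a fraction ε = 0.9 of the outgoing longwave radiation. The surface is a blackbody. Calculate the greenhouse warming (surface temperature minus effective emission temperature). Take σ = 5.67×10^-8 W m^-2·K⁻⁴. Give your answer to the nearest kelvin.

Effective emission temperature (TOA balance): σT_e⁴ = S(1−α)/4 = 13.52 W m^-2 → T_e = 124.3 K.
Surface balance with a leaky layer gives σT_s⁴ = σT_e⁴·2/(2−ε), so T_s = T_e·[2/(2−0.9)]^(1/4) = 144.3 K.
The atmosphere warms the surface by 20.03 K.

20 K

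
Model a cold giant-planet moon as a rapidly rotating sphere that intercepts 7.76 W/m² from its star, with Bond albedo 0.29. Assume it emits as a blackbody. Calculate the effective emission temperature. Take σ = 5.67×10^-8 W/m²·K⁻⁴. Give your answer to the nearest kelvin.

70 K

Averaging over the sphere, the absorbed flux is S(1−α)/4 = 1.377 W/m².
In equilibrium σT⁴ equals this, so T = 70.21 K.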